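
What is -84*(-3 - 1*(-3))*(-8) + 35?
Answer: 35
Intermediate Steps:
-84*(-3 - 1*(-3))*(-8) + 35 = -84*(-3 + 3)*(-8) + 35 = -0*(-8) + 35 = -84*0 + 35 = 0 + 35 = 35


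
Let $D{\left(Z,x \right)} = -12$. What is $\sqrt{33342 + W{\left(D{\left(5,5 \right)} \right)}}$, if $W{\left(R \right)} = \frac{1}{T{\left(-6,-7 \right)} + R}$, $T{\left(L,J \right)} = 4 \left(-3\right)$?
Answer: $\frac{\sqrt{4801242}}{12} \approx 182.6$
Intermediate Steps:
$T{\left(L,J \right)} = -12$
$W{\left(R \right)} = \frac{1}{-12 + R}$
$\sqrt{33342 + W{\left(D{\left(5,5 \right)} \right)}} = \sqrt{33342 + \frac{1}{-12 - 12}} = \sqrt{33342 + \frac{1}{-24}} = \sqrt{33342 - \frac{1}{24}} = \sqrt{\frac{800207}{24}} = \frac{\sqrt{4801242}}{12}$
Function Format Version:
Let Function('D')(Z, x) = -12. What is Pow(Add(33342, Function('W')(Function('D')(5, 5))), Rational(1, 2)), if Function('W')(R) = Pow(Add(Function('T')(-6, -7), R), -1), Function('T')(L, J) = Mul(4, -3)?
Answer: Mul(Rational(1, 12), Pow(4801242, Rational(1, 2))) ≈ 182.60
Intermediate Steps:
Function('T')(L, J) = -12
Function('W')(R) = Pow(Add(-12, R), -1)
Pow(Add(33342, Function('W')(Function('D')(5, 5))), Rational(1, 2)) = Pow(Add(33342, Pow(Add(-12, -12), -1)), Rational(1, 2)) = Pow(Add(33342, Pow(-24, -1)), Rational(1, 2)) = Pow(Add(33342, Rational(-1, 24)), Rational(1, 2)) = Pow(Rational(800207, 24), Rational(1, 2)) = Mul(Rational(1, 12), Pow(4801242, Rational(1, 2)))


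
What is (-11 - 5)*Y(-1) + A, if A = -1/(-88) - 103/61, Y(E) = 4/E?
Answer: 334549/5368 ≈ 62.323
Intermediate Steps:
A = -9003/5368 (A = -1*(-1/88) - 103*1/61 = 1/88 - 103/61 = -9003/5368 ≈ -1.6772)
(-11 - 5)*Y(-1) + A = (-11 - 5)*(4/(-1)) - 9003/5368 = -64*(-1) - 9003/5368 = -16*(-4) - 9003/5368 = 64 - 9003/5368 = 334549/5368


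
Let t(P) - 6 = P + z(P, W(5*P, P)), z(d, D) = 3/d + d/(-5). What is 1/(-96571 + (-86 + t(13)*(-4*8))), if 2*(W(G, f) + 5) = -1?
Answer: -65/6317297 ≈ -1.0289e-5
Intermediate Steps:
W(G, f) = -11/2 (W(G, f) = -5 + (½)*(-1) = -5 - ½ = -11/2)
z(d, D) = 3/d - d/5 (z(d, D) = 3/d + d*(-⅕) = 3/d - d/5)
t(P) = 6 + 3/P + 4*P/5 (t(P) = 6 + (P + (3/P - P/5)) = 6 + (3/P + 4*P/5) = 6 + 3/P + 4*P/5)
1/(-96571 + (-86 + t(13)*(-4*8))) = 1/(-96571 + (-86 + (6 + 3/13 + (⅘)*13)*(-4*8))) = 1/(-96571 + (-86 + (6 + 3*(1/13) + 52/5)*(-32))) = 1/(-96571 + (-86 + (6 + 3/13 + 52/5)*(-32))) = 1/(-96571 + (-86 + (1081/65)*(-32))) = 1/(-96571 + (-86 - 34592/65)) = 1/(-96571 - 40182/65) = 1/(-6317297/65) = -65/6317297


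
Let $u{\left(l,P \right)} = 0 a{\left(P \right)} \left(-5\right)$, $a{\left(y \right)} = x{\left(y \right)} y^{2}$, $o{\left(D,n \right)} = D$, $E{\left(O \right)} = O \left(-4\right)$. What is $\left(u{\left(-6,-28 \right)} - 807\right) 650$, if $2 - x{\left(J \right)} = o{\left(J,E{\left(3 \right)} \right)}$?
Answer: $-524550$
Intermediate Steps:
$E{\left(O \right)} = - 4 O$
$x{\left(J \right)} = 2 - J$
$a{\left(y \right)} = y^{2} \left(2 - y\right)$ ($a{\left(y \right)} = \left(2 - y\right) y^{2} = y^{2} \left(2 - y\right)$)
$u{\left(l,P \right)} = 0$ ($u{\left(l,P \right)} = 0 P^{2} \left(2 - P\right) \left(-5\right) = 0 \left(-5\right) = 0$)
$\left(u{\left(-6,-28 \right)} - 807\right) 650 = \left(0 - 807\right) 650 = \left(-807\right) 650 = -524550$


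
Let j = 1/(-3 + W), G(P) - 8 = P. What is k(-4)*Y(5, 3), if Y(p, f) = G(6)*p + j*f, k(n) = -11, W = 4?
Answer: -803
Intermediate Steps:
G(P) = 8 + P
j = 1 (j = 1/(-3 + 4) = 1/1 = 1)
Y(p, f) = f + 14*p (Y(p, f) = (8 + 6)*p + 1*f = 14*p + f = f + 14*p)
k(-4)*Y(5, 3) = -11*(3 + 14*5) = -11*(3 + 70) = -11*73 = -803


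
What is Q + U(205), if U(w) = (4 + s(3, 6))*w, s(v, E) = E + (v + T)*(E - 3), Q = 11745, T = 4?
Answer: 18100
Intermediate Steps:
s(v, E) = E + (-3 + E)*(4 + v) (s(v, E) = E + (v + 4)*(E - 3) = E + (4 + v)*(-3 + E) = E + (-3 + E)*(4 + v))
U(w) = 31*w (U(w) = (4 + (-12 - 3*3 + 5*6 + 6*3))*w = (4 + (-12 - 9 + 30 + 18))*w = (4 + 27)*w = 31*w)
Q + U(205) = 11745 + 31*205 = 11745 + 6355 = 18100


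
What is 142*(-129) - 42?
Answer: -18360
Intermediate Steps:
142*(-129) - 42 = -18318 - 42 = -18360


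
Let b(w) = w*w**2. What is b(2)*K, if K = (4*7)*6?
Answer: 1344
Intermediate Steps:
b(w) = w**3
K = 168 (K = 28*6 = 168)
b(2)*K = 2**3*168 = 8*168 = 1344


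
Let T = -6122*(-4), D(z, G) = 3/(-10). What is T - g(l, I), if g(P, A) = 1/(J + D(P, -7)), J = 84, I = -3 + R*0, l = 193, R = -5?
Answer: 20496446/837 ≈ 24488.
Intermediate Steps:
D(z, G) = -3/10 (D(z, G) = 3*(-⅒) = -3/10)
I = -3 (I = -3 - 5*0 = -3 + 0 = -3)
T = 24488
g(P, A) = 10/837 (g(P, A) = 1/(84 - 3/10) = 1/(837/10) = 10/837)
T - g(l, I) = 24488 - 1*10/837 = 24488 - 10/837 = 20496446/837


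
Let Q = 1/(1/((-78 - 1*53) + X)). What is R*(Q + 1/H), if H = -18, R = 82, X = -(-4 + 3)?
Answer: -95981/9 ≈ -10665.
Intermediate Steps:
X = 1 (X = -1*(-1) = 1)
Q = -130 (Q = 1/(1/((-78 - 1*53) + 1)) = 1/(1/((-78 - 53) + 1)) = 1/(1/(-131 + 1)) = 1/(1/(-130)) = 1/(-1/130) = -130)
R*(Q + 1/H) = 82*(-130 + 1/(-18)) = 82*(-130 - 1/18) = 82*(-2341/18) = -95981/9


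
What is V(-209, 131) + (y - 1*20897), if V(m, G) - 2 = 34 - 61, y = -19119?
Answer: -40041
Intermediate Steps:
V(m, G) = -25 (V(m, G) = 2 + (34 - 61) = 2 - 27 = -25)
V(-209, 131) + (y - 1*20897) = -25 + (-19119 - 1*20897) = -25 + (-19119 - 20897) = -25 - 40016 = -40041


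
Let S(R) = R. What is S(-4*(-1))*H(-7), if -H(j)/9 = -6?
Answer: 216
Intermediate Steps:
H(j) = 54 (H(j) = -9*(-6) = 54)
S(-4*(-1))*H(-7) = -4*(-1)*54 = 4*54 = 216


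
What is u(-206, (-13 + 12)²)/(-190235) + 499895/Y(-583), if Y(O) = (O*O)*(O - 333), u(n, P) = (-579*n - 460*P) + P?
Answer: -674304736207/1076862655748 ≈ -0.62617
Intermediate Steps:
u(n, P) = -579*n - 459*P
Y(O) = O²*(-333 + O)
u(-206, (-13 + 12)²)/(-190235) + 499895/Y(-583) = (-579*(-206) - 459*(-13 + 12)²)/(-190235) + 499895/(((-583)²*(-333 - 583))) = (119274 - 459*(-1)²)*(-1/190235) + 499895/((339889*(-916))) = (119274 - 459*1)*(-1/190235) + 499895/(-311338324) = (119274 - 459)*(-1/190235) + 499895*(-1/311338324) = 118815*(-1/190235) - 45445/28303484 = -23763/38047 - 45445/28303484 = -674304736207/1076862655748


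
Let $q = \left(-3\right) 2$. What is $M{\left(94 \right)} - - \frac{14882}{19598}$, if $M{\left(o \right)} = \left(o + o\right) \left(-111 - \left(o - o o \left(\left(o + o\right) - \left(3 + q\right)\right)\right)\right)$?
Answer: $\frac{3108679333293}{9799} \approx 3.1724 \cdot 10^{8}$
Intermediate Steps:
$q = -6$
$M{\left(o \right)} = 2 o \left(-111 - o + o^{2} \left(3 + 2 o\right)\right)$ ($M{\left(o \right)} = \left(o + o\right) \left(-111 - \left(o - o o \left(\left(o + o\right) - -3\right)\right)\right) = 2 o \left(-111 + \left(o^{2} \left(2 o + \left(-3 + 6\right)\right) - o\right)\right) = 2 o \left(-111 + \left(o^{2} \left(2 o + 3\right) - o\right)\right) = 2 o \left(-111 + \left(o^{2} \left(3 + 2 o\right) - o\right)\right) = 2 o \left(-111 + \left(- o + o^{2} \left(3 + 2 o\right)\right)\right) = 2 o \left(-111 - o + o^{2} \left(3 + 2 o\right)\right)$)
$M{\left(94 \right)} - - \frac{14882}{19598} = 2 \cdot 94 \left(-111 - 94 + 2 \cdot 94^{3} + 3 \cdot 94^{2}\right) - - \frac{14882}{19598} = 2 \cdot 94 \left(-111 - 94 + 2 \cdot 830584 + 3 \cdot 8836\right) - \left(-14882\right) \frac{1}{19598} = 2 \cdot 94 \left(-111 - 94 + 1661168 + 26508\right) - - \frac{7441}{9799} = 2 \cdot 94 \cdot 1687471 + \frac{7441}{9799} = 317244548 + \frac{7441}{9799} = \frac{3108679333293}{9799}$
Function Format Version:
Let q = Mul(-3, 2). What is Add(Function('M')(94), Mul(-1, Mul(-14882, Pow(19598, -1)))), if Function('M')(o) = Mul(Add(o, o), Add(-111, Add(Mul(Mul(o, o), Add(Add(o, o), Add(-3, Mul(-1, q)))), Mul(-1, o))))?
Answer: Rational(3108679333293, 9799) ≈ 3.1724e+8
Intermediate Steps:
q = -6
Function('M')(o) = Mul(2, o, Add(-111, Mul(-1, o), Mul(Pow(o, 2), Add(3, Mul(2, o))))) (Function('M')(o) = Mul(Add(o, o), Add(-111, Add(Mul(Mul(o, o), Add(Add(o, o), Add(-3, Mul(-1, -6)))), Mul(-1, o)))) = Mul(Mul(2, o), Add(-111, Add(Mul(Pow(o, 2), Add(Mul(2, o), Add(-3, 6))), Mul(-1, o)))) = Mul(Mul(2, o), Add(-111, Add(Mul(Pow(o, 2), Add(Mul(2, o), 3)), Mul(-1, o)))) = Mul(Mul(2, o), Add(-111, Add(Mul(Pow(o, 2), Add(3, Mul(2, o))), Mul(-1, o)))) = Mul(Mul(2, o), Add(-111, Add(Mul(-1, o), Mul(Pow(o, 2), Add(3, Mul(2, o)))))) = Mul(Mul(2, o), Add(-111, Mul(-1, o), Mul(Pow(o, 2), Add(3, Mul(2, o))))) = Mul(2, o, Add(-111, Mul(-1, o), Mul(Pow(o, 2), Add(3, Mul(2, o))))))
Add(Function('M')(94), Mul(-1, Mul(-14882, Pow(19598, -1)))) = Add(Mul(2, 94, Add(-111, Mul(-1, 94), Mul(2, Pow(94, 3)), Mul(3, Pow(94, 2)))), Mul(-1, Mul(-14882, Pow(19598, -1)))) = Add(Mul(2, 94, Add(-111, -94, Mul(2, 830584), Mul(3, 8836))), Mul(-1, Mul(-14882, Rational(1, 19598)))) = Add(Mul(2, 94, Add(-111, -94, 1661168, 26508)), Mul(-1, Rational(-7441, 9799))) = Add(Mul(2, 94, 1687471), Rational(7441, 9799)) = Add(317244548, Rational(7441, 9799)) = Rational(3108679333293, 9799)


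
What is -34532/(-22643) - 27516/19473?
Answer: 16465616/146975713 ≈ 0.11203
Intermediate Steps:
-34532/(-22643) - 27516/19473 = -34532*(-1/22643) - 27516*1/19473 = 34532/22643 - 9172/6491 = 16465616/146975713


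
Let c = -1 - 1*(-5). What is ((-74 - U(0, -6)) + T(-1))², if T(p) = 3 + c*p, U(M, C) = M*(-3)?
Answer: 5625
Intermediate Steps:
c = 4 (c = -1 + 5 = 4)
U(M, C) = -3*M
T(p) = 3 + 4*p
((-74 - U(0, -6)) + T(-1))² = ((-74 - (-3)*0) + (3 + 4*(-1)))² = ((-74 - 1*0) + (3 - 4))² = ((-74 + 0) - 1)² = (-74 - 1)² = (-75)² = 5625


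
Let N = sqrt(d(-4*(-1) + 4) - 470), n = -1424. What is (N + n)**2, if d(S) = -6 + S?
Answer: 2027308 - 17088*I*sqrt(13) ≈ 2.0273e+6 - 61612.0*I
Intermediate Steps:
N = 6*I*sqrt(13) (N = sqrt((-6 + (-4*(-1) + 4)) - 470) = sqrt((-6 + (4 + 4)) - 470) = sqrt((-6 + 8) - 470) = sqrt(2 - 470) = sqrt(-468) = 6*I*sqrt(13) ≈ 21.633*I)
(N + n)**2 = (6*I*sqrt(13) - 1424)**2 = (-1424 + 6*I*sqrt(13))**2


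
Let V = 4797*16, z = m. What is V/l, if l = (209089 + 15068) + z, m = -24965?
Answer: 9594/24899 ≈ 0.38532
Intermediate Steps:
z = -24965
l = 199192 (l = (209089 + 15068) - 24965 = 224157 - 24965 = 199192)
V = 76752
V/l = 76752/199192 = 76752*(1/199192) = 9594/24899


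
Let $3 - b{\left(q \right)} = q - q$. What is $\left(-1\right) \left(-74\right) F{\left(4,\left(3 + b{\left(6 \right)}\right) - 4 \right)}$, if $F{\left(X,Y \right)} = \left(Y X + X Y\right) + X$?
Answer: $1480$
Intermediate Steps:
$b{\left(q \right)} = 3$ ($b{\left(q \right)} = 3 - \left(q - q\right) = 3 - 0 = 3 + 0 = 3$)
$F{\left(X,Y \right)} = X + 2 X Y$ ($F{\left(X,Y \right)} = \left(X Y + X Y\right) + X = 2 X Y + X = X + 2 X Y$)
$\left(-1\right) \left(-74\right) F{\left(4,\left(3 + b{\left(6 \right)}\right) - 4 \right)} = \left(-1\right) \left(-74\right) 4 \left(1 + 2 \left(\left(3 + 3\right) - 4\right)\right) = 74 \cdot 4 \left(1 + 2 \left(6 - 4\right)\right) = 74 \cdot 4 \left(1 + 2 \cdot 2\right) = 74 \cdot 4 \left(1 + 4\right) = 74 \cdot 4 \cdot 5 = 74 \cdot 20 = 1480$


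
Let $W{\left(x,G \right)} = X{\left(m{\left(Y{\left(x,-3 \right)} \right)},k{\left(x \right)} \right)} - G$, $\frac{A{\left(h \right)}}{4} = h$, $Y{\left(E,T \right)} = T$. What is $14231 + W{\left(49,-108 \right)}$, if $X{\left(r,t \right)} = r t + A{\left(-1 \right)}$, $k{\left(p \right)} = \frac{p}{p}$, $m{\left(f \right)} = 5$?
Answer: $14340$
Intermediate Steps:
$k{\left(p \right)} = 1$
$A{\left(h \right)} = 4 h$
$X{\left(r,t \right)} = -4 + r t$ ($X{\left(r,t \right)} = r t + 4 \left(-1\right) = r t - 4 = -4 + r t$)
$W{\left(x,G \right)} = 1 - G$ ($W{\left(x,G \right)} = \left(-4 + 5 \cdot 1\right) - G = \left(-4 + 5\right) - G = 1 - G$)
$14231 + W{\left(49,-108 \right)} = 14231 + \left(1 - -108\right) = 14231 + \left(1 + 108\right) = 14231 + 109 = 14340$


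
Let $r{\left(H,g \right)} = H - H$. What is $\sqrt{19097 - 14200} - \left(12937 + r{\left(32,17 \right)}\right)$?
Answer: $-12937 + \sqrt{4897} \approx -12867.0$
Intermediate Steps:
$r{\left(H,g \right)} = 0$
$\sqrt{19097 - 14200} - \left(12937 + r{\left(32,17 \right)}\right) = \sqrt{19097 - 14200} - 12937 = \sqrt{4897} + \left(-12937 + 0\right) = \sqrt{4897} - 12937 = -12937 + \sqrt{4897}$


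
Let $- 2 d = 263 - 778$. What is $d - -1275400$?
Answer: $\frac{2551315}{2} \approx 1.2757 \cdot 10^{6}$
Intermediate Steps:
$d = \frac{515}{2}$ ($d = - \frac{263 - 778}{2} = \left(- \frac{1}{2}\right) \left(-515\right) = \frac{515}{2} \approx 257.5$)
$d - -1275400 = \frac{515}{2} - -1275400 = \frac{515}{2} + 1275400 = \frac{2551315}{2}$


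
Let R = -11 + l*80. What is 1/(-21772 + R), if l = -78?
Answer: -1/28023 ≈ -3.5685e-5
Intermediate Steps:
R = -6251 (R = -11 - 78*80 = -11 - 6240 = -6251)
1/(-21772 + R) = 1/(-21772 - 6251) = 1/(-28023) = -1/28023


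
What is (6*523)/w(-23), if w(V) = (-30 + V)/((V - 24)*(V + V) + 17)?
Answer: -6837702/53 ≈ -1.2901e+5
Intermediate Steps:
w(V) = (-30 + V)/(17 + 2*V*(-24 + V)) (w(V) = (-30 + V)/((-24 + V)*(2*V) + 17) = (-30 + V)/(2*V*(-24 + V) + 17) = (-30 + V)/(17 + 2*V*(-24 + V)))
(6*523)/w(-23) = (6*523)/(((-30 - 23)/(17 - 48*(-23) + 2*(-23)²))) = 3138/((-53/(17 + 1104 + 2*529))) = 3138/((-53/(17 + 1104 + 1058))) = 3138/((-53/2179)) = 3138/(((1/2179)*(-53))) = 3138/(-53/2179) = 3138*(-2179/53) = -6837702/53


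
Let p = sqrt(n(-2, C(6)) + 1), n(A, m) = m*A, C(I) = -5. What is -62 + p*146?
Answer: -62 + 146*sqrt(11) ≈ 422.23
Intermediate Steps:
n(A, m) = A*m
p = sqrt(11) (p = sqrt(-2*(-5) + 1) = sqrt(10 + 1) = sqrt(11) ≈ 3.3166)
-62 + p*146 = -62 + sqrt(11)*146 = -62 + 146*sqrt(11)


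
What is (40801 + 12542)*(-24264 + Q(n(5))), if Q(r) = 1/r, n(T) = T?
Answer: -6471519417/5 ≈ -1.2943e+9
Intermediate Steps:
(40801 + 12542)*(-24264 + Q(n(5))) = (40801 + 12542)*(-24264 + 1/5) = 53343*(-24264 + ⅕) = 53343*(-121319/5) = -6471519417/5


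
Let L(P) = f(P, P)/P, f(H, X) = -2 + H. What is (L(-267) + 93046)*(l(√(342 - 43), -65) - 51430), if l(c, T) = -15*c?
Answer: -1277703827930/267 - 124217755*√299/89 ≈ -4.8095e+9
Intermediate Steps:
L(P) = (-2 + P)/P
(L(-267) + 93046)*(l(√(342 - 43), -65) - 51430) = ((-2 - 267)/(-267) + 93046)*(-15*√(342 - 43) - 51430) = (-1/267*(-269) + 93046)*(-15*√299 - 51430) = (269/267 + 93046)*(-51430 - 15*√299) = 24843551*(-51430 - 15*√299)/267 = -1277703827930/267 - 124217755*√299/89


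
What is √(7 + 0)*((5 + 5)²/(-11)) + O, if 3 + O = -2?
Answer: -5 - 100*√7/11 ≈ -29.052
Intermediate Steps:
O = -5 (O = -3 - 2 = -5)
√(7 + 0)*((5 + 5)²/(-11)) + O = √(7 + 0)*((5 + 5)²/(-11)) - 5 = √7*(10²*(-1/11)) - 5 = √7*(100*(-1/11)) - 5 = √7*(-100/11) - 5 = -100*√7/11 - 5 = -5 - 100*√7/11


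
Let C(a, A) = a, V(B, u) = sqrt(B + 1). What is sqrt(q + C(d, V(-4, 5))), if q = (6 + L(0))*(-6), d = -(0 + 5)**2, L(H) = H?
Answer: I*sqrt(61) ≈ 7.8102*I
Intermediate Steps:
V(B, u) = sqrt(1 + B)
d = -25 (d = -1*5**2 = -1*25 = -25)
q = -36 (q = (6 + 0)*(-6) = 6*(-6) = -36)
sqrt(q + C(d, V(-4, 5))) = sqrt(-36 - 25) = sqrt(-61) = I*sqrt(61)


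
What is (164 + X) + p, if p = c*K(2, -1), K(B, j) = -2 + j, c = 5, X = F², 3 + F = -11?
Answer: 345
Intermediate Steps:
F = -14 (F = -3 - 11 = -14)
X = 196 (X = (-14)² = 196)
p = -15 (p = 5*(-2 - 1) = 5*(-3) = -15)
(164 + X) + p = (164 + 196) - 15 = 360 - 15 = 345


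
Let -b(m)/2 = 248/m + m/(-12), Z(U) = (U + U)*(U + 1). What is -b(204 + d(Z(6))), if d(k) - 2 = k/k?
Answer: -13291/414 ≈ -32.104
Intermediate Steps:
Z(U) = 2*U*(1 + U) (Z(U) = (2*U)*(1 + U) = 2*U*(1 + U))
d(k) = 3 (d(k) = 2 + k/k = 2 + 1 = 3)
b(m) = -496/m + m/6 (b(m) = -2*(248/m + m/(-12)) = -2*(248/m + m*(-1/12)) = -2*(248/m - m/12) = -496/m + m/6)
-b(204 + d(Z(6))) = -(-496/(204 + 3) + (204 + 3)/6) = -(-496/207 + (⅙)*207) = -(-496*1/207 + 69/2) = -(-496/207 + 69/2) = -1*13291/414 = -13291/414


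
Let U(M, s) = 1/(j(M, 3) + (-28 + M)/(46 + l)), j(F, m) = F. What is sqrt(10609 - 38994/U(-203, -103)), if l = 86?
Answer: sqrt(31978522)/2 ≈ 2827.5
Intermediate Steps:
U(M, s) = 1/(-7/33 + 133*M/132) (U(M, s) = 1/(M + (-28 + M)/(46 + 86)) = 1/(M + (-28 + M)/132) = 1/(M + (-28 + M)*(1/132)) = 1/(M + (-7/33 + M/132)) = 1/(-7/33 + 133*M/132))
sqrt(10609 - 38994/U(-203, -103)) = sqrt(10609 - 38994/(132/(7*(-4 + 19*(-203))))) = sqrt(10609 - 38994/(132/(7*(-4 - 3857)))) = sqrt(10609 - 38994/((132/7)/(-3861))) = sqrt(10609 - 38994/((132/7)*(-1/3861))) = sqrt(10609 - 38994/(-4/819)) = sqrt(10609 - 38994*(-819/4)) = sqrt(10609 + 15968043/2) = sqrt(15989261/2) = sqrt(31978522)/2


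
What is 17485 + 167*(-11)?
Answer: 15648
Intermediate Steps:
17485 + 167*(-11) = 17485 - 1837 = 15648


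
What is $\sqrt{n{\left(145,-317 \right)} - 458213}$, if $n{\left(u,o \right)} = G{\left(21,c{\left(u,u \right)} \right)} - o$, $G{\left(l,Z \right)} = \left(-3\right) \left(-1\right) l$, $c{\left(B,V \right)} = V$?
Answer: $i \sqrt{457833} \approx 676.63 i$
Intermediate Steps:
$G{\left(l,Z \right)} = 3 l$
$n{\left(u,o \right)} = 63 - o$ ($n{\left(u,o \right)} = 3 \cdot 21 - o = 63 - o$)
$\sqrt{n{\left(145,-317 \right)} - 458213} = \sqrt{\left(63 - -317\right) - 458213} = \sqrt{\left(63 + 317\right) - 458213} = \sqrt{380 - 458213} = \sqrt{-457833} = i \sqrt{457833}$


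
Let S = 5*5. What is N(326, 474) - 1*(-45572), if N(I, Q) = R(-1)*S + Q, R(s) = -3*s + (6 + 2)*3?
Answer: 46721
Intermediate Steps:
S = 25
R(s) = 24 - 3*s (R(s) = -3*s + 8*3 = -3*s + 24 = 24 - 3*s)
N(I, Q) = 675 + Q (N(I, Q) = (24 - 3*(-1))*25 + Q = (24 + 3)*25 + Q = 27*25 + Q = 675 + Q)
N(326, 474) - 1*(-45572) = (675 + 474) - 1*(-45572) = 1149 + 45572 = 46721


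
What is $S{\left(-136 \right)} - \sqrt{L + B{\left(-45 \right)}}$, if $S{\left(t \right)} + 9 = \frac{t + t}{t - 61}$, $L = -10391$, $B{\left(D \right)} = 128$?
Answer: $- \frac{1501}{197} - i \sqrt{10263} \approx -7.6193 - 101.31 i$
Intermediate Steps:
$S{\left(t \right)} = -9 + \frac{2 t}{-61 + t}$ ($S{\left(t \right)} = -9 + \frac{t + t}{t - 61} = -9 + \frac{2 t}{-61 + t}$)
$S{\left(-136 \right)} - \sqrt{L + B{\left(-45 \right)}} = \frac{549 - -952}{-61 - 136} - \sqrt{-10391 + 128} = \frac{549 + 952}{-197} - \sqrt{-10263} = \left(- \frac{1}{197}\right) 1501 - i \sqrt{10263} = - \frac{1501}{197} - i \sqrt{10263}$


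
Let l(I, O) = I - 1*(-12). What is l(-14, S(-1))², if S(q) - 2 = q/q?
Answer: 4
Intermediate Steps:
S(q) = 3 (S(q) = 2 + q/q = 2 + 1 = 3)
l(I, O) = 12 + I (l(I, O) = I + 12 = 12 + I)
l(-14, S(-1))² = (12 - 14)² = (-2)² = 4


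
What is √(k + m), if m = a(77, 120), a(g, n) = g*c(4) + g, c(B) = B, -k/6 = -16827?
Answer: √101347 ≈ 318.35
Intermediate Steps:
k = 100962 (k = -6*(-16827) = 100962)
a(g, n) = 5*g (a(g, n) = g*4 + g = 4*g + g = 5*g)
m = 385 (m = 5*77 = 385)
√(k + m) = √(100962 + 385) = √101347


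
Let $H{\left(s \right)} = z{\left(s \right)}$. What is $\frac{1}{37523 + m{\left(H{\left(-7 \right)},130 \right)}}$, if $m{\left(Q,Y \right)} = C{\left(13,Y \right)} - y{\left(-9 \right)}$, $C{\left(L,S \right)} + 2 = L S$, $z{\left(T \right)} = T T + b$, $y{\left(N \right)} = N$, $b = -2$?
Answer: $\frac{1}{39220} \approx 2.5497 \cdot 10^{-5}$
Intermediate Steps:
$z{\left(T \right)} = -2 + T^{2}$ ($z{\left(T \right)} = T T - 2 = T^{2} - 2 = -2 + T^{2}$)
$H{\left(s \right)} = -2 + s^{2}$
$C{\left(L,S \right)} = -2 + L S$
$m{\left(Q,Y \right)} = 7 + 13 Y$ ($m{\left(Q,Y \right)} = \left(-2 + 13 Y\right) - -9 = \left(-2 + 13 Y\right) + 9 = 7 + 13 Y$)
$\frac{1}{37523 + m{\left(H{\left(-7 \right)},130 \right)}} = \frac{1}{37523 + \left(7 + 13 \cdot 130\right)} = \frac{1}{37523 + \left(7 + 1690\right)} = \frac{1}{37523 + 1697} = \frac{1}{39220}$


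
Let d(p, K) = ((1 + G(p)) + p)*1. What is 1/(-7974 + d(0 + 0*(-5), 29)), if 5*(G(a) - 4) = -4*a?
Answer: -1/7969 ≈ -0.00012549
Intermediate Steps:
G(a) = 4 - 4*a/5 (G(a) = 4 + (-4*a)/5 = 4 - 4*a/5)
d(p, K) = 5 + p/5 (d(p, K) = ((1 + (4 - 4*p/5)) + p)*1 = ((5 - 4*p/5) + p)*1 = (5 + p/5)*1 = 5 + p/5)
1/(-7974 + d(0 + 0*(-5), 29)) = 1/(-7974 + (5 + (0 + 0*(-5))/5)) = 1/(-7974 + (5 + (0 + 0)/5)) = 1/(-7974 + (5 + (⅕)*0)) = 1/(-7974 + (5 + 0)) = 1/(-7974 + 5) = 1/(-7969) = -1/7969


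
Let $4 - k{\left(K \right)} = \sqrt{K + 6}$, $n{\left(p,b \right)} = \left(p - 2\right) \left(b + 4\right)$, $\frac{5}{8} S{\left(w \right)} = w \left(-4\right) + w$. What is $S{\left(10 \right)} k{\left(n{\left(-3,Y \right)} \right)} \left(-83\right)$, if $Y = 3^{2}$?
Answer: $15936 - 3984 i \sqrt{59} \approx 15936.0 - 30602.0 i$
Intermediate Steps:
$S{\left(w \right)} = - \frac{24 w}{5}$ ($S{\left(w \right)} = \frac{8 \left(w \left(-4\right) + w\right)}{5} = \frac{8 \left(- 4 w + w\right)}{5} = \frac{8 \left(- 3 w\right)}{5} = - \frac{24 w}{5}$)
$Y = 9$
$n{\left(p,b \right)} = \left(-2 + p\right) \left(4 + b\right)$
$k{\left(K \right)} = 4 - \sqrt{6 + K}$ ($k{\left(K \right)} = 4 - \sqrt{K + 6} = 4 - \sqrt{6 + K}$)
$S{\left(10 \right)} k{\left(n{\left(-3,Y \right)} \right)} \left(-83\right) = \left(- \frac{24}{5}\right) 10 \left(4 - \sqrt{6 + \left(-8 - 18 + 4 \left(-3\right) + 9 \left(-3\right)\right)}\right) \left(-83\right) = - 48 \left(4 - \sqrt{6 - 65}\right) \left(-83\right) = - 48 \left(4 - \sqrt{-59}\right) \left(-83\right) = - 48 \left(4 - i \sqrt{59}\right) \left(-83\right) = \left(-192 + 48 i \sqrt{59}\right) \left(-83\right) = 15936 - 3984 i \sqrt{59}$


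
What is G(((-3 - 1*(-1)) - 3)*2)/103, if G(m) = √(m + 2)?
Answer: 2*I*√2/103 ≈ 0.02746*I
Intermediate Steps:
G(m) = √(2 + m)
G(((-3 - 1*(-1)) - 3)*2)/103 = √(2 + ((-3 - 1*(-1)) - 3)*2)/103 = √(2 + ((-3 + 1) - 3)*2)/103 = √(2 + (-2 - 3)*2)/103 = √(2 - 5*2)/103 = √(2 - 10)/103 = √(-8)/103 = (2*I*√2)/103 = 2*I*√2/103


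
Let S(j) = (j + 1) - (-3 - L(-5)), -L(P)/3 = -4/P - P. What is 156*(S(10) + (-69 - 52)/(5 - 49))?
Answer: -507/5 ≈ -101.40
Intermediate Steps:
L(P) = 3*P + 12/P (L(P) = -3*(-4/P - P) = -3*(-P - 4/P) = 3*P + 12/P)
S(j) = -67/5 + j (S(j) = (j + 1) - (-3 - (3*(-5) + 12/(-5))) = (1 + j) - (-3 - (-15 + 12*(-1/5))) = (1 + j) - (-3 - (-15 - 12/5)) = (1 + j) - (-3 - 1*(-87/5)) = (1 + j) - (-3 + 87/5) = (1 + j) - 1*72/5 = (1 + j) - 72/5 = -67/5 + j)
156*(S(10) + (-69 - 52)/(5 - 49)) = 156*((-67/5 + 10) + (-69 - 52)/(5 - 49)) = 156*(-17/5 - 121/(-44)) = 156*(-17/5 - 121*(-1/44)) = 156*(-17/5 + 11/4) = 156*(-13/20) = -507/5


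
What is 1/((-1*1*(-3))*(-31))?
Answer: -1/93 ≈ -0.010753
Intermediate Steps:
1/((-1*1*(-3))*(-31)) = 1/(-1*(-3)*(-31)) = 1/(3*(-31)) = 1/(-93) = -1/93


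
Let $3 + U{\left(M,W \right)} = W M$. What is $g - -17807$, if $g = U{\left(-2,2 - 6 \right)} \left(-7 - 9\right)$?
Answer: $17727$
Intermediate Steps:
$U{\left(M,W \right)} = -3 + M W$ ($U{\left(M,W \right)} = -3 + W M = -3 + M W$)
$g = -80$ ($g = \left(-3 - 2 \left(2 - 6\right)\right) \left(-7 - 9\right) = \left(-3 - 2 \left(2 - 6\right)\right) \left(-16\right) = \left(-3 - -8\right) \left(-16\right) = \left(-3 + 8\right) \left(-16\right) = 5 \left(-16\right) = -80$)
$g - -17807 = -80 - -17807 = -80 + 17807 = 17727$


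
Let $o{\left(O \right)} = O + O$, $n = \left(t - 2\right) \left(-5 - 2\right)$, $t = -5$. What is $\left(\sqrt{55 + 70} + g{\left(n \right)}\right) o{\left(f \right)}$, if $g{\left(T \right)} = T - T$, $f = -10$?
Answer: $- 100 \sqrt{5} \approx -223.61$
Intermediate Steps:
$n = 49$ ($n = \left(-5 - 2\right) \left(-5 - 2\right) = \left(-7\right) \left(-7\right) = 49$)
$g{\left(T \right)} = 0$
$o{\left(O \right)} = 2 O$
$\left(\sqrt{55 + 70} + g{\left(n \right)}\right) o{\left(f \right)} = \left(\sqrt{55 + 70} + 0\right) 2 \left(-10\right) = \left(\sqrt{125} + 0\right) \left(-20\right) = \left(5 \sqrt{5} + 0\right) \left(-20\right) = 5 \sqrt{5} \left(-20\right) = - 100 \sqrt{5}$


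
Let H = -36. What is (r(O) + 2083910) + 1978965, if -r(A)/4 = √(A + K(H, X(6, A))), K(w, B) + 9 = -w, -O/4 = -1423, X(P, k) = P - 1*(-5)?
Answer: 4062875 - 4*√5719 ≈ 4.0626e+6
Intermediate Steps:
X(P, k) = 5 + P (X(P, k) = P + 5 = 5 + P)
O = 5692 (O = -4*(-1423) = 5692)
K(w, B) = -9 - w
r(A) = -4*√(27 + A) (r(A) = -4*√(A + (-9 - 1*(-36))) = -4*√(A + (-9 + 36)) = -4*√(A + 27) = -4*√(27 + A))
(r(O) + 2083910) + 1978965 = (-4*√(27 + 5692) + 2083910) + 1978965 = (-4*√5719 + 2083910) + 1978965 = (2083910 - 4*√5719) + 1978965 = 4062875 - 4*√5719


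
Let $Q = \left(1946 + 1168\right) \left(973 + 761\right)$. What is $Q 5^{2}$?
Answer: $134991900$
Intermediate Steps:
$Q = 5399676$ ($Q = 3114 \cdot 1734 = 5399676$)
$Q 5^{2} = 5399676 \cdot 5^{2} = 5399676 \cdot 25 = 134991900$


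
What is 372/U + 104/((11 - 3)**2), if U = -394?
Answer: 1073/1576 ≈ 0.68084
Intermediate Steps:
372/U + 104/((11 - 3)**2) = 372/(-394) + 104/((11 - 3)**2) = 372*(-1/394) + 104/(8**2) = -186/197 + 104/64 = -186/197 + 104*(1/64) = -186/197 + 13/8 = 1073/1576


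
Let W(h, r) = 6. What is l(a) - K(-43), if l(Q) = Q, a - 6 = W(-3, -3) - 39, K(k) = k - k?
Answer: -27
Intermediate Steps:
K(k) = 0
a = -27 (a = 6 + (6 - 39) = 6 - 33 = -27)
l(a) - K(-43) = -27 - 1*0 = -27 + 0 = -27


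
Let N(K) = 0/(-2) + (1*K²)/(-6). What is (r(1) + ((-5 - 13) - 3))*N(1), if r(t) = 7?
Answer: 7/3 ≈ 2.3333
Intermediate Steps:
N(K) = -K²/6 (N(K) = 0*(-½) + K²*(-⅙) = 0 - K²/6 = -K²/6)
(r(1) + ((-5 - 13) - 3))*N(1) = (7 + ((-5 - 13) - 3))*(-⅙*1²) = (7 + (-18 - 3))*(-⅙*1) = (7 - 21)*(-⅙) = -14*(-⅙) = 7/3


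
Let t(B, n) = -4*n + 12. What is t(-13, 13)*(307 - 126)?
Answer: -7240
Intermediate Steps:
t(B, n) = 12 - 4*n
t(-13, 13)*(307 - 126) = (12 - 4*13)*(307 - 126) = (12 - 52)*181 = -40*181 = -7240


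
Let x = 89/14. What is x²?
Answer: 7921/196 ≈ 40.413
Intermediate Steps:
x = 89/14 (x = 89*(1/14) = 89/14 ≈ 6.3571)
x² = (89/14)² = 7921/196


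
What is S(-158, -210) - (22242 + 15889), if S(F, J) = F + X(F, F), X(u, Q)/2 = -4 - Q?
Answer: -37981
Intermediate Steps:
X(u, Q) = -8 - 2*Q (X(u, Q) = 2*(-4 - Q) = -8 - 2*Q)
S(F, J) = -8 - F (S(F, J) = F + (-8 - 2*F) = -8 - F)
S(-158, -210) - (22242 + 15889) = (-8 - 1*(-158)) - (22242 + 15889) = (-8 + 158) - 1*38131 = 150 - 38131 = -37981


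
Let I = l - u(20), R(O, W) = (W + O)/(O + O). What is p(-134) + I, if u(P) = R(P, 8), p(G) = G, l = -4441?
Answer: -45757/10 ≈ -4575.7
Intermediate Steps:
R(O, W) = (O + W)/(2*O) (R(O, W) = (O + W)/((2*O)) = (O + W)*(1/(2*O)) = (O + W)/(2*O))
u(P) = (8 + P)/(2*P) (u(P) = (P + 8)/(2*P) = (8 + P)/(2*P))
I = -44417/10 (I = -4441 - (8 + 20)/(2*20) = -4441 - 28/(2*20) = -4441 - 1*7/10 = -4441 - 7/10 = -44417/10 ≈ -4441.7)
p(-134) + I = -134 - 44417/10 = -45757/10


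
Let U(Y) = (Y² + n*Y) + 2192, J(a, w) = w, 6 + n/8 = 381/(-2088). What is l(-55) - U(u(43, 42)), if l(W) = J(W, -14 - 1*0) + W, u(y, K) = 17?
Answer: -148699/87 ≈ -1709.2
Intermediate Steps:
n = -4303/87 (n = -48 + 8*(381/(-2088)) = -48 + 8*(381*(-1/2088)) = -48 + 8*(-127/696) = -48 - 127/87 = -4303/87 ≈ -49.460)
l(W) = -14 + W (l(W) = (-14 - 1*0) + W = (-14 + 0) + W = -14 + W)
U(Y) = 2192 + Y² - 4303*Y/87 (U(Y) = (Y² - 4303*Y/87) + 2192 = 2192 + Y² - 4303*Y/87)
l(-55) - U(u(43, 42)) = (-14 - 55) - (2192 + 17² - 4303/87*17) = -69 - (2192 + 289 - 73151/87) = -69 - 1*142696/87 = -69 - 142696/87 = -148699/87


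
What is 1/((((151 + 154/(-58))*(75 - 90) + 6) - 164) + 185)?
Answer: -29/63747 ≈ -0.00045492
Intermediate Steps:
1/((((151 + 154/(-58))*(75 - 90) + 6) - 164) + 185) = 1/((((151 + 154*(-1/58))*(-15) + 6) - 164) + 185) = 1/((((151 - 77/29)*(-15) + 6) - 164) + 185) = 1/((((4302/29)*(-15) + 6) - 164) + 185) = 1/(((-64530/29 + 6) - 164) + 185) = 1/((-64356/29 - 164) + 185) = 1/(-69112/29 + 185) = 1/(-63747/29) = -29/63747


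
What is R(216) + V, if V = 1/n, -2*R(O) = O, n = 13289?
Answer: -1435211/13289 ≈ -108.00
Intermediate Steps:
R(O) = -O/2
V = 1/13289 ≈ 7.5250e-5
R(216) + V = -½*216 + 1/13289 = -108 + 1/13289 = -1435211/13289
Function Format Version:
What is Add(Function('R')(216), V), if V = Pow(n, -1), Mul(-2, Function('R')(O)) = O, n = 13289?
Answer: Rational(-1435211, 13289) ≈ -108.00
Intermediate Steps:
Function('R')(O) = Mul(Rational(-1, 2), O)
V = Rational(1, 13289) (V = Pow(13289, -1) = Rational(1, 13289) ≈ 7.5250e-5)
Add(Function('R')(216), V) = Add(Mul(Rational(-1, 2), 216), Rational(1, 13289)) = Add(-108, Rational(1, 13289)) = Rational(-1435211, 13289)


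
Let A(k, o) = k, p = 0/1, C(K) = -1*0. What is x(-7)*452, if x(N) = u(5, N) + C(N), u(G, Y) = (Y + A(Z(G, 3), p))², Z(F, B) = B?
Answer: 7232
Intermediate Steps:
C(K) = 0
p = 0 (p = 0*1 = 0)
u(G, Y) = (3 + Y)² (u(G, Y) = (Y + 3)² = (3 + Y)²)
x(N) = (3 + N)² (x(N) = (3 + N)² + 0 = (3 + N)²)
x(-7)*452 = (3 - 7)²*452 = (-4)²*452 = 16*452 = 7232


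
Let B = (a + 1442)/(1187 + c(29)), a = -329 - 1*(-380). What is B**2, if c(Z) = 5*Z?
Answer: 2229049/1774224 ≈ 1.2564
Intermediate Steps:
a = 51 (a = -329 + 380 = 51)
B = 1493/1332 (B = (51 + 1442)/(1187 + 5*29) = 1493/(1187 + 145) = 1493/1332 ≈ 1.1209)
B**2 = (1493/1332)**2 = 2229049/1774224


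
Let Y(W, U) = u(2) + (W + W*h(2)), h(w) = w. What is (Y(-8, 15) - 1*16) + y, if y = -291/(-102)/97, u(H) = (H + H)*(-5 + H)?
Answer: -1767/34 ≈ -51.971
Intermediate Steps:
u(H) = 2*H*(-5 + H) (u(H) = (2*H)*(-5 + H) = 2*H*(-5 + H))
y = 1/34 (y = -291*(-1/102)*(1/97) = (97/34)*(1/97) = 1/34 ≈ 0.029412)
Y(W, U) = -12 + 3*W (Y(W, U) = 2*2*(-5 + 2) + (W + W*2) = 2*2*(-3) + (W + 2*W) = -12 + 3*W)
(Y(-8, 15) - 1*16) + y = ((-12 + 3*(-8)) - 1*16) + 1/34 = ((-12 - 24) - 16) + 1/34 = (-36 - 16) + 1/34 = -52 + 1/34 = -1767/34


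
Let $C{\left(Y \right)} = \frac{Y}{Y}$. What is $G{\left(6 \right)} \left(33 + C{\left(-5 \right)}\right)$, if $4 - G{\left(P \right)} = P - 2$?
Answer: $0$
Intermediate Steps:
$G{\left(P \right)} = 6 - P$ ($G{\left(P \right)} = 4 - \left(P - 2\right) = 4 - \left(-2 + P\right) = 6 - P$)
$C{\left(Y \right)} = 1$
$G{\left(6 \right)} \left(33 + C{\left(-5 \right)}\right) = \left(6 - 6\right) \left(33 + 1\right) = \left(6 - 6\right) 34 = 0 \cdot 34 = 0$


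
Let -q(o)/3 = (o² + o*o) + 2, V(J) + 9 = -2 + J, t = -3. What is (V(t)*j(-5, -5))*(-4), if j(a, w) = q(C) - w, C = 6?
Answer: -12152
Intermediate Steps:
V(J) = -11 + J (V(J) = -9 + (-2 + J) = -11 + J)
q(o) = -6 - 6*o² (q(o) = -3*((o² + o*o) + 2) = -3*((o² + o²) + 2) = -3*(2*o² + 2) = -3*(2 + 2*o²) = -6 - 6*o²)
j(a, w) = -222 - w (j(a, w) = (-6 - 6*6²) - w = (-6 - 6*36) - w = (-6 - 216) - w = -222 - w)
(V(t)*j(-5, -5))*(-4) = ((-11 - 3)*(-222 - 1*(-5)))*(-4) = -14*(-222 + 5)*(-4) = -14*(-217)*(-4) = 3038*(-4) = -12152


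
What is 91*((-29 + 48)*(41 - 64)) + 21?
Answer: -39746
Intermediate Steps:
91*((-29 + 48)*(41 - 64)) + 21 = 91*(19*(-23)) + 21 = 91*(-437) + 21 = -39767 + 21 = -39746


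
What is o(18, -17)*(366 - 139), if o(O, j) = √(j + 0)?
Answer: 227*I*√17 ≈ 935.95*I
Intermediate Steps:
o(O, j) = √j
o(18, -17)*(366 - 139) = √(-17)*(366 - 139) = (I*√17)*227 = 227*I*√17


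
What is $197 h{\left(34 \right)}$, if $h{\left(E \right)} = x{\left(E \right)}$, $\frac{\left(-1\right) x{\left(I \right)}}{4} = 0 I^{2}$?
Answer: $0$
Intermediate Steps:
$x{\left(I \right)} = 0$ ($x{\left(I \right)} = - 4 \cdot 0 I^{2} = \left(-4\right) 0 = 0$)
$h{\left(E \right)} = 0$
$197 h{\left(34 \right)} = 197 \cdot 0 = 0$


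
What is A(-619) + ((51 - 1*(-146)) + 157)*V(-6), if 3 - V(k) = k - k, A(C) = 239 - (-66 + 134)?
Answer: 1233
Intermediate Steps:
A(C) = 171 (A(C) = 239 - 1*68 = 239 - 68 = 171)
V(k) = 3 (V(k) = 3 - (k - k) = 3 - 1*0 = 3 + 0 = 3)
A(-619) + ((51 - 1*(-146)) + 157)*V(-6) = 171 + ((51 - 1*(-146)) + 157)*3 = 171 + ((51 + 146) + 157)*3 = 171 + (197 + 157)*3 = 171 + 354*3 = 171 + 1062 = 1233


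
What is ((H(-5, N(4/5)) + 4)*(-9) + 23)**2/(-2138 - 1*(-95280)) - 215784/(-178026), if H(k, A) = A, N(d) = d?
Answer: 84046646071/69090407050 ≈ 1.2165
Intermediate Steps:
((H(-5, N(4/5)) + 4)*(-9) + 23)**2/(-2138 - 1*(-95280)) - 215784/(-178026) = ((4/5 + 4)*(-9) + 23)**2/(-2138 - 1*(-95280)) - 215784/(-178026) = ((4*(1/5) + 4)*(-9) + 23)**2/(-2138 + 95280) - 215784*(-1/178026) = ((4/5 + 4)*(-9) + 23)**2/93142 + 35964/29671 = ((24/5)*(-9) + 23)**2*(1/93142) + 35964/29671 = (-216/5 + 23)**2*(1/93142) + 35964/29671 = (-101/5)**2*(1/93142) + 35964/29671 = (10201/25)*(1/93142) + 35964/29671 = 10201/2328550 + 35964/29671 = 84046646071/69090407050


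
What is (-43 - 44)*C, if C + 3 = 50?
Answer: -4089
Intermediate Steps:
C = 47 (C = -3 + 50 = 47)
(-43 - 44)*C = (-43 - 44)*47 = -87*47 = -4089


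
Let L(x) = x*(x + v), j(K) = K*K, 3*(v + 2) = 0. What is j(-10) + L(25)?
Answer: 675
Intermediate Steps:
v = -2 (v = -2 + (1/3)*0 = -2 + 0 = -2)
j(K) = K**2
L(x) = x*(-2 + x) (L(x) = x*(x - 2) = x*(-2 + x))
j(-10) + L(25) = (-10)**2 + 25*(-2 + 25) = 100 + 25*23 = 100 + 575 = 675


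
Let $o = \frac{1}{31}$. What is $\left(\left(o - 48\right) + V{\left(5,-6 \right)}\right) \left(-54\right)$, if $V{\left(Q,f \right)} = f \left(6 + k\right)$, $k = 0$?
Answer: $\frac{140562}{31} \approx 4534.3$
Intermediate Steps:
$o = \frac{1}{31} \approx 0.032258$
$V{\left(Q,f \right)} = 6 f$ ($V{\left(Q,f \right)} = f \left(6 + 0\right) = f 6 = 6 f$)
$\left(\left(o - 48\right) + V{\left(5,-6 \right)}\right) \left(-54\right) = \left(\left(\frac{1}{31} - 48\right) + 6 \left(-6\right)\right) \left(-54\right) = \left(- \frac{1487}{31} - 36\right) \left(-54\right) = \left(- \frac{2603}{31}\right) \left(-54\right) = \frac{140562}{31}$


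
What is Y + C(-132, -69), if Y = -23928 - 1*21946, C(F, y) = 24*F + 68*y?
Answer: -53734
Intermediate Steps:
Y = -45874 (Y = -23928 - 21946 = -45874)
Y + C(-132, -69) = -45874 + (24*(-132) + 68*(-69)) = -45874 + (-3168 - 4692) = -45874 - 7860 = -53734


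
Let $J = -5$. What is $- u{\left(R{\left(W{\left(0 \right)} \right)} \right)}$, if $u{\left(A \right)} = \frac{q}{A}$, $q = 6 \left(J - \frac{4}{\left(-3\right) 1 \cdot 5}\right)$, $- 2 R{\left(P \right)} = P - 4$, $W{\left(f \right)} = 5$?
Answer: $- \frac{284}{5} \approx -56.8$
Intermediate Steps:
$R{\left(P \right)} = 2 - \frac{P}{2}$ ($R{\left(P \right)} = - \frac{P - 4}{2} = - \frac{-4 + P}{2} = 2 - \frac{P}{2}$)
$q = - \frac{142}{5}$ ($q = 6 \left(-5 - \frac{4}{\left(-3\right) 1 \cdot 5}\right) = 6 \left(-5 - \frac{4}{\left(-3\right) 5}\right) = 6 \left(-5 - \frac{4}{-15}\right) = 6 \left(-5 - - \frac{4}{15}\right) = 6 \left(-5 + \frac{4}{15}\right) = 6 \left(- \frac{71}{15}\right) = - \frac{142}{5} \approx -28.4$)
$u{\left(A \right)} = - \frac{142}{5 A}$
$- u{\left(R{\left(W{\left(0 \right)} \right)} \right)} = - \frac{-142}{5 \left(2 - \frac{5}{2}\right)} = - \frac{-142}{5 \left(- \frac{1}{2}\right)} = - \frac{\left(-142\right) \left(-2\right)}{5} = \left(-1\right) \frac{284}{5} = - \frac{284}{5}$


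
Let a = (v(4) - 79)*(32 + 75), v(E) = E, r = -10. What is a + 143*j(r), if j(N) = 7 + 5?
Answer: -6309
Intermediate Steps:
j(N) = 12
a = -8025 (a = (4 - 79)*(32 + 75) = -75*107 = -8025)
a + 143*j(r) = -8025 + 143*12 = -8025 + 1716 = -6309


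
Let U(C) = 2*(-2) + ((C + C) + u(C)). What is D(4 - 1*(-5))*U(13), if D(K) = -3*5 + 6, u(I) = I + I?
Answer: -432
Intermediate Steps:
u(I) = 2*I
D(K) = -9 (D(K) = -15 + 6 = -9)
U(C) = -4 + 4*C (U(C) = 2*(-2) + ((C + C) + 2*C) = -4 + (2*C + 2*C) = -4 + 4*C)
D(4 - 1*(-5))*U(13) = -9*(-4 + 4*13) = -9*(-4 + 52) = -9*48 = -432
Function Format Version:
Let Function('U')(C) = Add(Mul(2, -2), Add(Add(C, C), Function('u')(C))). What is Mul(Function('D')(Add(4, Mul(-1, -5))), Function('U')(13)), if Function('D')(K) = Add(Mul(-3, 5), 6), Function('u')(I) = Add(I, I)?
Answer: -432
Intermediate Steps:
Function('u')(I) = Mul(2, I)
Function('D')(K) = -9 (Function('D')(K) = Add(-15, 6) = -9)
Function('U')(C) = Add(-4, Mul(4, C)) (Function('U')(C) = Add(Mul(2, -2), Add(Add(C, C), Mul(2, C))) = Add(-4, Add(Mul(2, C), Mul(2, C))) = Add(-4, Mul(4, C)))
Mul(Function('D')(Add(4, Mul(-1, -5))), Function('U')(13)) = Mul(-9, Add(-4, Mul(4, 13))) = Mul(-9, Add(-4, 52)) = Mul(-9, 48) = -432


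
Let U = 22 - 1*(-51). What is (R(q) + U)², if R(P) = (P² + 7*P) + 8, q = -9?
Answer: 9801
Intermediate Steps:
U = 73 (U = 22 + 51 = 73)
R(P) = 8 + P² + 7*P
(R(q) + U)² = ((8 + (-9)² + 7*(-9)) + 73)² = ((8 + 81 - 63) + 73)² = (26 + 73)² = 99² = 9801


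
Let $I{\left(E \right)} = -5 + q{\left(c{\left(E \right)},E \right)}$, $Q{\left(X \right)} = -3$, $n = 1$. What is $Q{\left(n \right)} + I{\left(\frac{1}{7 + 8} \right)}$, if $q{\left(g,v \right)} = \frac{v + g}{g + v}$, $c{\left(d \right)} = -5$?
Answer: $-7$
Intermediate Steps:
$q{\left(g,v \right)} = 1$ ($q{\left(g,v \right)} = \frac{g + v}{g + v} = 1$)
$I{\left(E \right)} = -4$ ($I{\left(E \right)} = -5 + 1 = -4$)
$Q{\left(n \right)} + I{\left(\frac{1}{7 + 8} \right)} = -3 - 4 = -7$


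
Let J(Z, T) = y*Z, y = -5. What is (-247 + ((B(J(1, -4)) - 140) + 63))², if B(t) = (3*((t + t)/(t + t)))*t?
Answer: 114921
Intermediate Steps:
J(Z, T) = -5*Z
B(t) = 3*t (B(t) = (3*((2*t)/((2*t))))*t = (3*((2*t)*(1/(2*t))))*t = (3*1)*t = 3*t)
(-247 + ((B(J(1, -4)) - 140) + 63))² = (-247 + ((3*(-5*1) - 140) + 63))² = (-247 + ((3*(-5) - 140) + 63))² = (-247 + ((-15 - 140) + 63))² = (-247 + (-155 + 63))² = (-247 - 92)² = (-339)² = 114921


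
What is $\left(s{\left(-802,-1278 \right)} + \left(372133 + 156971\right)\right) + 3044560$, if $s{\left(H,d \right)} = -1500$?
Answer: $3572164$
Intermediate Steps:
$\left(s{\left(-802,-1278 \right)} + \left(372133 + 156971\right)\right) + 3044560 = \left(-1500 + \left(372133 + 156971\right)\right) + 3044560 = \left(-1500 + 529104\right) + 3044560 = 527604 + 3044560 = 3572164$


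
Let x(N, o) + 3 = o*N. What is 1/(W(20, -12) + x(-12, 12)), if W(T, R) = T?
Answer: -1/127 ≈ -0.0078740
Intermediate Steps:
x(N, o) = -3 + N*o (x(N, o) = -3 + o*N = -3 + N*o)
1/(W(20, -12) + x(-12, 12)) = 1/(20 + (-3 - 12*12)) = 1/(20 + (-3 - 144)) = 1/(20 - 147) = 1/(-127) = -1/127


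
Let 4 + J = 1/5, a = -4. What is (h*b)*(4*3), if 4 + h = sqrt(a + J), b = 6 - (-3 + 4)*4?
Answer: -96 + 24*I*sqrt(195)/5 ≈ -96.0 + 67.028*I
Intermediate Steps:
b = 2 (b = 6 - 4 = 2)
J = -19/5 (J = -4 + 1/5 = -19/5 ≈ -3.8000)
h = -4 + I*sqrt(195)/5 (h = -4 + sqrt(-4 - 19/5) = -4 + sqrt(-39/5) = -4 + I*sqrt(195)/5 ≈ -4.0 + 2.7928*I)
(h*b)*(4*3) = ((-4 + I*sqrt(195)/5)*2)*(4*3) = (-8 + 2*I*sqrt(195)/5)*12 = -96 + 24*I*sqrt(195)/5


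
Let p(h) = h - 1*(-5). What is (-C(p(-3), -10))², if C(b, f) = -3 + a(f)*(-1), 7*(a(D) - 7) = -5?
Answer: 4225/49 ≈ 86.224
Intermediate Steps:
a(D) = 44/7 (a(D) = 7 + (⅐)*(-5) = 7 - 5/7 = 44/7)
p(h) = 5 + h (p(h) = h + 5 = 5 + h)
C(b, f) = -65/7 (C(b, f) = -3 + (44/7)*(-1) = -3 - 44/7 = -65/7)
(-C(p(-3), -10))² = (-1*(-65/7))² = (65/7)² = 4225/49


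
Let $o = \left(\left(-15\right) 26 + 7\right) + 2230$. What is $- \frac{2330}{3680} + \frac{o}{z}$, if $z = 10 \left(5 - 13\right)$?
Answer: $- \frac{21823}{920} \approx -23.721$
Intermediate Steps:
$o = 1847$ ($o = \left(-390 + 7\right) + 2230 = -383 + 2230 = 1847$)
$z = -80$ ($z = 10 \left(-8\right) = -80$)
$- \frac{2330}{3680} + \frac{o}{z} = - \frac{2330}{3680} + \frac{1847}{-80} = \left(-2330\right) \frac{1}{3680} + 1847 \left(- \frac{1}{80}\right) = - \frac{233}{368} - \frac{1847}{80} = - \frac{21823}{920}$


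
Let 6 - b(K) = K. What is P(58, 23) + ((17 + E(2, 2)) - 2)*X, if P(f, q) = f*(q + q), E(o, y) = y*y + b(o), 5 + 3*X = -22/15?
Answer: 117829/45 ≈ 2618.4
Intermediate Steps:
b(K) = 6 - K
X = -97/45 (X = -5/3 + (-22/15)/3 = -5/3 + (-22*1/15)/3 = -5/3 + (⅓)*(-22/15) = -5/3 - 22/45 = -97/45 ≈ -2.1556)
E(o, y) = 6 + y² - o (E(o, y) = y*y + (6 - o) = y² + (6 - o) = 6 + y² - o)
P(f, q) = 2*f*q (P(f, q) = f*(2*q) = 2*f*q)
P(58, 23) + ((17 + E(2, 2)) - 2)*X = 2*58*23 + ((17 + (6 + 2² - 1*2)) - 2)*(-97/45) = 2668 + ((17 + (6 + 4 - 2)) - 2)*(-97/45) = 2668 + ((17 + 8) - 2)*(-97/45) = 2668 + (25 - 2)*(-97/45) = 2668 + 23*(-97/45) = 2668 - 2231/45 = 117829/45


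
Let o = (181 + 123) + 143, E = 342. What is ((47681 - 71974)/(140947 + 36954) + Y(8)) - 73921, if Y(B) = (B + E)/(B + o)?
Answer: -170956594472/2312713 ≈ -73920.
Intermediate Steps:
o = 447 (o = 304 + 143 = 447)
Y(B) = (342 + B)/(447 + B) (Y(B) = (B + 342)/(B + 447) = (342 + B)/(447 + B))
((47681 - 71974)/(140947 + 36954) + Y(8)) - 73921 = ((47681 - 71974)/(140947 + 36954) + (342 + 8)/(447 + 8)) - 73921 = (-24293/177901 + 350/455) - 73921 = (-24293*1/177901 + (1/455)*350) - 73921 = (-24293/177901 + 10/13) - 73921 = 1463201/2312713 - 73921 = -170956594472/2312713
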